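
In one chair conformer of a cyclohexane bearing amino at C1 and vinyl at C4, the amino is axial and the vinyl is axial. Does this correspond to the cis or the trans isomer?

C1 and C4 have opposite parity, so their axial bonds point in opposite directions.
With opposite-parity carbons, two substituents on the same face are one axial and one equatorial; opposite faces give both axial or both equatorial.
Here the groups are axial/axial → opposite face → trans.

trans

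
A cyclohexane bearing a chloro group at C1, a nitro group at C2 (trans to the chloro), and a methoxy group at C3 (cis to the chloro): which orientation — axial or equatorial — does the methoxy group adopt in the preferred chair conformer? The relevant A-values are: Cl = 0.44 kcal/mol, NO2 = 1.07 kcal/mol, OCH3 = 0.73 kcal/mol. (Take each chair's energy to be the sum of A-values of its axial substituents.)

equatorial

Chair I (chloro axial, nitro axial, methoxy axial): E = 2.24 kcal/mol.
Chair II (chloro equatorial, nitro equatorial, methoxy equatorial): E = 0.00 kcal/mol.
Chair II is the more stable (lower-energy) conformer, and in that chair the methoxy group is equatorial.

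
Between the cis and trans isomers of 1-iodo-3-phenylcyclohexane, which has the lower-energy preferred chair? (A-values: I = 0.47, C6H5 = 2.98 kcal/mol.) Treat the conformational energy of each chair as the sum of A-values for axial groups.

At 1,3 positions (parity same): cis → (e,e or a,a); trans → (a,e or e,a).
Best chair for cis: E = 0.00 kcal/mol; best chair for trans: E = 0.47 kcal/mol.
The cis isomer is lower by 0.47 kcal/mol.

cis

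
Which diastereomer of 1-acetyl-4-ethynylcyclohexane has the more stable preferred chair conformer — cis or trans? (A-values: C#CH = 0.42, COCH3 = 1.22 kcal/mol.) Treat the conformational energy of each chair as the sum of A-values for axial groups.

At 1,4 positions (parity opposite): cis → (a,e or e,a); trans → (e,e or a,a).
Best chair for cis: E = 0.42 kcal/mol; best chair for trans: E = 0.00 kcal/mol.
The trans isomer is lower by 0.42 kcal/mol.

trans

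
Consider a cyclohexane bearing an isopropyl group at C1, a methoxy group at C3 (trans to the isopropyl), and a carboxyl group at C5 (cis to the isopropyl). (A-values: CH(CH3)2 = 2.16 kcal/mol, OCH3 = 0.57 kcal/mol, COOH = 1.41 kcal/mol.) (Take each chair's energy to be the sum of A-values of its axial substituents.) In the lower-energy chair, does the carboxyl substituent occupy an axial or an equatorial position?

equatorial

Chair I (isopropyl axial, methoxy equatorial, carboxyl axial): E = 3.57 kcal/mol.
Chair II (isopropyl equatorial, methoxy axial, carboxyl equatorial): E = 0.57 kcal/mol.
Chair II is the more stable (lower-energy) conformer, and in that chair the carboxyl group is equatorial.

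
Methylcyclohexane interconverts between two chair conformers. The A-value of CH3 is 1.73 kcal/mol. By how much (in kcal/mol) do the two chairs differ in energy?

A monosubstituted cyclohexane has one chair with the methyl group axial (E = A = 1.73 kcal/mol) and one with it equatorial (E = 0).
ΔE = 1.73 − 0 = 1.73 kcal/mol.

1.73 kcal/mol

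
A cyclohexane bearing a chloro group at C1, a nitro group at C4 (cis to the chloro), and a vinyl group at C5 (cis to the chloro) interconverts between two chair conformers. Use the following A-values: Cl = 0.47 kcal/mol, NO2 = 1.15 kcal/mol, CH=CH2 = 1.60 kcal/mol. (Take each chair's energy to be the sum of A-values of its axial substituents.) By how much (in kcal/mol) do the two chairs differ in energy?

Chair I (chloro axial, nitro equatorial, vinyl axial): E = 2.07 kcal/mol.
Chair II (chloro equatorial, nitro axial, vinyl equatorial): E = 1.15 kcal/mol.
ΔE = 2.07 − 1.15 = 0.92 kcal/mol; chair II is more stable.

0.92 kcal/mol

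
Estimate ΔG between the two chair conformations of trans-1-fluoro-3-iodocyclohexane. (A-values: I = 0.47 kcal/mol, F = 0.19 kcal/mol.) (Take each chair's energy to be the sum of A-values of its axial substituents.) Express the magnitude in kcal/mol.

C1 and C3 have the same parity, so for the trans isomer the two substituents are one axial and one equatorial in each chair.
Chair I (iodo axial, fluoro equatorial): E = 0.47 kcal/mol.
Chair II (iodo equatorial, fluoro axial): E = 0.19 kcal/mol.
ΔE = 0.47 − 0.19 = 0.28 kcal/mol; chair II is more stable.

0.28 kcal/mol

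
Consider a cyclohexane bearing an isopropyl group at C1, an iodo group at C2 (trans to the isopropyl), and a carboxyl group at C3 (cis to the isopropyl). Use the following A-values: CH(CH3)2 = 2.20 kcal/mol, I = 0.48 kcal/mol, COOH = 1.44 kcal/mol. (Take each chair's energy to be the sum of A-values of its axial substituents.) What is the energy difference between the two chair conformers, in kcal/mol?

Chair I (isopropyl axial, iodo axial, carboxyl axial): E = 4.12 kcal/mol.
Chair II (isopropyl equatorial, iodo equatorial, carboxyl equatorial): E = 0.00 kcal/mol.
ΔE = 4.12 − 0.00 = 4.12 kcal/mol; chair II is more stable.

4.12 kcal/mol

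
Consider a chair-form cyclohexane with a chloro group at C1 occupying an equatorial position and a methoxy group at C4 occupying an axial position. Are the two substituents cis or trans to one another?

C1 and C4 have opposite parity, so their axial bonds point in opposite directions.
With opposite-parity carbons, two substituents on the same face are one axial and one equatorial; opposite faces give both axial or both equatorial.
Here the groups are equatorial/axial → same face → cis.

cis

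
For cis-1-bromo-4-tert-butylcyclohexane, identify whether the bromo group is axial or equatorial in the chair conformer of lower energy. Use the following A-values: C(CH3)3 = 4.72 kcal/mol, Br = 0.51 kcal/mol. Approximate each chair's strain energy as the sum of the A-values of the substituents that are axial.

axial

C1 and C4 have opposite parity, so for the cis isomer the two substituents are one axial and one equatorial in each chair.
Chair I (tert-butyl axial, bromo equatorial): E = 4.72 kcal/mol.
Chair II (tert-butyl equatorial, bromo axial): E = 0.51 kcal/mol.
Chair II is the more stable (lower-energy) conformer, and in that chair the bromo group is axial.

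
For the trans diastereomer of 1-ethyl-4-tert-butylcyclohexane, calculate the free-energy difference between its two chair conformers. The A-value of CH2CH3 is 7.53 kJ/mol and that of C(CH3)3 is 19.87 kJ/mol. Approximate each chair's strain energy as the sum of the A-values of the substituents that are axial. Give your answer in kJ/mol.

C1 and C4 have opposite parity, so for the trans isomer the two substituents are e,e in one chair and a,a in the other.
Chair I (ethyl axial, tert-butyl axial): E = 27.40 kJ/mol.
Chair II (ethyl equatorial, tert-butyl equatorial): E = 0.00 kJ/mol.
ΔE = 27.40 − 0.00 = 27.40 kJ/mol; chair II is more stable.

27.40 kJ/mol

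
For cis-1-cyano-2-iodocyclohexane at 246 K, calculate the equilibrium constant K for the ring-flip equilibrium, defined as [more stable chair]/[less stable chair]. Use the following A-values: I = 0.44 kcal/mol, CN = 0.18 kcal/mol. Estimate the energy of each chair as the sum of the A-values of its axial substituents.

C1 and C2 have opposite parity, so for the cis isomer the two substituents are one axial and one equatorial in each chair.
Chair I (iodo axial, cyano equatorial): E = 0.44 kcal/mol; chair II (iodo equatorial, cyano axial): E = 0.18 kcal/mol.
ΔG = 0.26 kcal/mol between the two chairs.
K = exp(ΔG/RT) with R = 1.987×10⁻³ kcal mol⁻¹ K⁻¹ and T = 246 K gives K ≈ 1.7.

K ≈ 1.70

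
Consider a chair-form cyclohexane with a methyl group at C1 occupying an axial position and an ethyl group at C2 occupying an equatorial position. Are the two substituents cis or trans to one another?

cis

C1 and C2 have opposite parity, so their axial bonds point in opposite directions.
With opposite-parity carbons, two substituents on the same face are one axial and one equatorial; opposite faces give both axial or both equatorial.
Here the groups are axial/equatorial → same face → cis.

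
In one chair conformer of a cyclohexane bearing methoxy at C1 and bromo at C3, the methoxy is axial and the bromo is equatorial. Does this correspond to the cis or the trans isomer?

C1 and C3 have the same parity, so their axial bonds point in the same direction.
With same-parity carbons, two substituents on the same face are both axial or both equatorial; opposite faces give one of each.
Here the groups are axial/equatorial → opposite face → trans.

trans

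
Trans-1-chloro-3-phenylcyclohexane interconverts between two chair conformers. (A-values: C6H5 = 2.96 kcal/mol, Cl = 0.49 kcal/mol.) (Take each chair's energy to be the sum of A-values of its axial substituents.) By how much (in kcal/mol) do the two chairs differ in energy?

C1 and C3 have the same parity, so for the trans isomer the two substituents are one axial and one equatorial in each chair.
Chair I (phenyl axial, chloro equatorial): E = 2.96 kcal/mol.
Chair II (phenyl equatorial, chloro axial): E = 0.49 kcal/mol.
ΔE = 2.96 − 0.49 = 2.47 kcal/mol; chair II is more stable.

2.47 kcal/mol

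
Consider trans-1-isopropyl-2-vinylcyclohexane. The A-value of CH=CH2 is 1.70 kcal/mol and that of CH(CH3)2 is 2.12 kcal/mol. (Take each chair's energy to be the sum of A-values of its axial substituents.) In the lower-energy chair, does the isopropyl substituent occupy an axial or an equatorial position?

C1 and C2 have opposite parity, so for the trans isomer the two substituents are e,e in one chair and a,a in the other.
Chair I (vinyl axial, isopropyl axial): E = 3.82 kcal/mol.
Chair II (vinyl equatorial, isopropyl equatorial): E = 0.00 kcal/mol.
Chair II is the more stable (lower-energy) conformer, and in that chair the isopropyl group is equatorial.

equatorial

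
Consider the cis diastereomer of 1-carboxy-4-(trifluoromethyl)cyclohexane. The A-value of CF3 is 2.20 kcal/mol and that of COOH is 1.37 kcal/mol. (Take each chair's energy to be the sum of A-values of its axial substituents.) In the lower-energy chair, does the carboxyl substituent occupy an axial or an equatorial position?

C1 and C4 have opposite parity, so for the cis isomer the two substituents are one axial and one equatorial in each chair.
Chair I (trifluoromethyl axial, carboxyl equatorial): E = 2.20 kcal/mol.
Chair II (trifluoromethyl equatorial, carboxyl axial): E = 1.37 kcal/mol.
Chair II is the more stable (lower-energy) conformer, and in that chair the carboxyl group is axial.

axial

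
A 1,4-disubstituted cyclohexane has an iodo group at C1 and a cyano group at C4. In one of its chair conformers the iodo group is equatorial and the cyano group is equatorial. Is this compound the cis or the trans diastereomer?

C1 and C4 have opposite parity, so their axial bonds point in opposite directions.
With opposite-parity carbons, two substituents on the same face are one axial and one equatorial; opposite faces give both axial or both equatorial.
Here the groups are equatorial/equatorial → opposite face → trans.

trans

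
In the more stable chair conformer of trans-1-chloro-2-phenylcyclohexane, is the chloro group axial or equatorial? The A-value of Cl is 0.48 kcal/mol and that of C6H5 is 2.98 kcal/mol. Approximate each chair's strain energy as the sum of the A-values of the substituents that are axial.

equatorial

C1 and C2 have opposite parity, so for the trans isomer the two substituents are e,e in one chair and a,a in the other.
Chair I (chloro axial, phenyl axial): E = 3.46 kcal/mol.
Chair II (chloro equatorial, phenyl equatorial): E = 0.00 kcal/mol.
Chair II is the more stable (lower-energy) conformer, and in that chair the chloro group is equatorial.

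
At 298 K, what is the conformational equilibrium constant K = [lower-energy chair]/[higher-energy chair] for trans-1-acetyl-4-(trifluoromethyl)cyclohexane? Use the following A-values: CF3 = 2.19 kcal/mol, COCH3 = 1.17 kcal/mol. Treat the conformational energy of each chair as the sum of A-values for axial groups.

K ≈ 291

C1 and C4 have opposite parity, so for the trans isomer the two substituents are e,e in one chair and a,a in the other.
Chair I (trifluoromethyl axial, acetyl axial): E = 3.36 kcal/mol; chair II (trifluoromethyl equatorial, acetyl equatorial): E = 0.00 kcal/mol.
ΔG = 3.36 kcal/mol between the two chairs.
K = exp(ΔG/RT) with R = 1.987×10⁻³ kcal mol⁻¹ K⁻¹ and T = 298 K gives K ≈ 291.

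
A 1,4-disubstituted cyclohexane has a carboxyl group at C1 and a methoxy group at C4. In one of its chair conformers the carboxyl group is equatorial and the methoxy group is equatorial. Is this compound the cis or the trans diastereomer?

C1 and C4 have opposite parity, so their axial bonds point in opposite directions.
With opposite-parity carbons, two substituents on the same face are one axial and one equatorial; opposite faces give both axial or both equatorial.
Here the groups are equatorial/equatorial → opposite face → trans.

trans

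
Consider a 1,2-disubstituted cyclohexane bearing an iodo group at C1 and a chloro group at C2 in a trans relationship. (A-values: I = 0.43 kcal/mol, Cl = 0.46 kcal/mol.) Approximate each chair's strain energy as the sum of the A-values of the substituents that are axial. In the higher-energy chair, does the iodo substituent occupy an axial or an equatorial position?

axial

C1 and C2 have opposite parity, so for the trans isomer the two substituents are e,e in one chair and a,a in the other.
Chair I (iodo axial, chloro axial): E = 0.89 kcal/mol.
Chair II (iodo equatorial, chloro equatorial): E = 0.00 kcal/mol.
Chair I is the less stable (higher-energy) conformer, and in that chair the iodo group is axial.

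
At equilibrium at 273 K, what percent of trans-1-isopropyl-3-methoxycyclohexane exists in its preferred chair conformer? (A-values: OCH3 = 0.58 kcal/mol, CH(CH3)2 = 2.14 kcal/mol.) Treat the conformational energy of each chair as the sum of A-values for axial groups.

C1 and C3 have the same parity, so for the trans isomer the two substituents are one axial and one equatorial in each chair.
Chair I (methoxy axial, isopropyl equatorial): E = 0.58 kcal/mol; chair II (methoxy equatorial, isopropyl axial): E = 2.14 kcal/mol.
ΔG = 1.56 kcal/mol between the two chairs.
K = exp(ΔG/RT) with R = 1.987×10⁻³ kcal mol⁻¹ K⁻¹ and T = 273 K gives K ≈ 17.7.
Fraction in the lower-energy chair = K/(K+1) = 94.7%.

94.7%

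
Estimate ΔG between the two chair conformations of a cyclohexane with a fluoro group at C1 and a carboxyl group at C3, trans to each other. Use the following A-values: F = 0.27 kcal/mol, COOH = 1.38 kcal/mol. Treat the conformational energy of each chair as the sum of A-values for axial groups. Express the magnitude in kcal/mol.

C1 and C3 have the same parity, so for the trans isomer the two substituents are one axial and one equatorial in each chair.
Chair I (fluoro axial, carboxyl equatorial): E = 0.27 kcal/mol.
Chair II (fluoro equatorial, carboxyl axial): E = 1.38 kcal/mol.
ΔE = 1.38 − 0.27 = 1.11 kcal/mol; chair I is more stable.

1.11 kcal/mol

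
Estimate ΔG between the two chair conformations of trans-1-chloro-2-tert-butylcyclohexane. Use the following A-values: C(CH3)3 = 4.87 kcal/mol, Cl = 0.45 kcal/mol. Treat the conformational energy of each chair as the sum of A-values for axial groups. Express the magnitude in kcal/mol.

5.32 kcal/mol

C1 and C2 have opposite parity, so for the trans isomer the two substituents are e,e in one chair and a,a in the other.
Chair I (tert-butyl axial, chloro axial): E = 5.32 kcal/mol.
Chair II (tert-butyl equatorial, chloro equatorial): E = 0.00 kcal/mol.
ΔE = 5.32 − 0.00 = 5.32 kcal/mol; chair II is more stable.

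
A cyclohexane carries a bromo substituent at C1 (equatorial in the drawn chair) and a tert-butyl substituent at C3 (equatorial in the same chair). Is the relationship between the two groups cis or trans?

cis

C1 and C3 have the same parity, so their axial bonds point in the same direction.
With same-parity carbons, two substituents on the same face are both axial or both equatorial; opposite faces give one of each.
Here the groups are equatorial/equatorial → same face → cis.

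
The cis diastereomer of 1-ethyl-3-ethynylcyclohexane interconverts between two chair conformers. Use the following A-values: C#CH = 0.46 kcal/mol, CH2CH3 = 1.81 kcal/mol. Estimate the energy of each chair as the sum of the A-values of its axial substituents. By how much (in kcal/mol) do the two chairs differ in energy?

C1 and C3 have the same parity, so for the cis isomer the two substituents are e,e in one chair and a,a in the other.
Chair I (ethynyl axial, ethyl axial): E = 2.27 kcal/mol.
Chair II (ethynyl equatorial, ethyl equatorial): E = 0.00 kcal/mol.
ΔE = 2.27 − 0.00 = 2.27 kcal/mol; chair II is more stable.

2.27 kcal/mol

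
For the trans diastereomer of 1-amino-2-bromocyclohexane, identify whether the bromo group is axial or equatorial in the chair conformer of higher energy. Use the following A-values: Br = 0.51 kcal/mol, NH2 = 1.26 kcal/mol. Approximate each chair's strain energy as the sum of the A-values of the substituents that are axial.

axial

C1 and C2 have opposite parity, so for the trans isomer the two substituents are e,e in one chair and a,a in the other.
Chair I (bromo axial, amino axial): E = 1.77 kcal/mol.
Chair II (bromo equatorial, amino equatorial): E = 0.00 kcal/mol.
Chair I is the less stable (higher-energy) conformer, and in that chair the bromo group is axial.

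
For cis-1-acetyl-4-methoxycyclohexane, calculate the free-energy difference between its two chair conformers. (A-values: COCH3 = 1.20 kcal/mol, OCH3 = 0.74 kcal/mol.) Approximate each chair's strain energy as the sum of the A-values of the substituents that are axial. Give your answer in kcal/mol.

0.46 kcal/mol

C1 and C4 have opposite parity, so for the cis isomer the two substituents are one axial and one equatorial in each chair.
Chair I (acetyl axial, methoxy equatorial): E = 1.20 kcal/mol.
Chair II (acetyl equatorial, methoxy axial): E = 0.74 kcal/mol.
ΔE = 1.20 − 0.74 = 0.46 kcal/mol; chair II is more stable.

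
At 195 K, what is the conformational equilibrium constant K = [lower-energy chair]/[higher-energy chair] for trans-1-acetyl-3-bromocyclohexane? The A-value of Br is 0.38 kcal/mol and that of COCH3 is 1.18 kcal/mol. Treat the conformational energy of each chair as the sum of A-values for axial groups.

C1 and C3 have the same parity, so for the trans isomer the two substituents are one axial and one equatorial in each chair.
Chair I (bromo axial, acetyl equatorial): E = 0.38 kcal/mol; chair II (bromo equatorial, acetyl axial): E = 1.18 kcal/mol.
ΔG = 0.80 kcal/mol between the two chairs.
K = exp(ΔG/RT) with R = 1.987×10⁻³ kcal mol⁻¹ K⁻¹ and T = 195 K gives K ≈ 7.88.

K ≈ 7.88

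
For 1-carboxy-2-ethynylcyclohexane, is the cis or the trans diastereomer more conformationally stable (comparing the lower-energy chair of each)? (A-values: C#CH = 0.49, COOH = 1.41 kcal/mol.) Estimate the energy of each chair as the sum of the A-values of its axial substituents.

trans

At 1,2 positions (parity opposite): cis → (a,e or e,a); trans → (e,e or a,a).
Best chair for cis: E = 0.49 kcal/mol; best chair for trans: E = 0.00 kcal/mol.
The trans isomer is lower by 0.49 kcal/mol.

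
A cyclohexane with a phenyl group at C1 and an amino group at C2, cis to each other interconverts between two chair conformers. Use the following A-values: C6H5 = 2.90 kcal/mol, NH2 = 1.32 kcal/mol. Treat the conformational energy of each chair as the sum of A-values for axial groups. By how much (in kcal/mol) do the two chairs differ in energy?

1.58 kcal/mol

C1 and C2 have opposite parity, so for the cis isomer the two substituents are one axial and one equatorial in each chair.
Chair I (phenyl axial, amino equatorial): E = 2.90 kcal/mol.
Chair II (phenyl equatorial, amino axial): E = 1.32 kcal/mol.
ΔE = 2.90 − 1.32 = 1.58 kcal/mol; chair II is more stable.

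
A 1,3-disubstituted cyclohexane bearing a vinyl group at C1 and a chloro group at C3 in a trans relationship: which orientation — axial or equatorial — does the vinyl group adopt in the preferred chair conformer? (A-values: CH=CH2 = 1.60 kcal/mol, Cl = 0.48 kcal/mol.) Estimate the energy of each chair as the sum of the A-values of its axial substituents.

C1 and C3 have the same parity, so for the trans isomer the two substituents are one axial and one equatorial in each chair.
Chair I (vinyl axial, chloro equatorial): E = 1.60 kcal/mol.
Chair II (vinyl equatorial, chloro axial): E = 0.48 kcal/mol.
Chair II is the more stable (lower-energy) conformer, and in that chair the vinyl group is equatorial.

equatorial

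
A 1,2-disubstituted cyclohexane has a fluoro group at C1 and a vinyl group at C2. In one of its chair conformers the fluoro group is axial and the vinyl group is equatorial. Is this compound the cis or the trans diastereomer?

C1 and C2 have opposite parity, so their axial bonds point in opposite directions.
With opposite-parity carbons, two substituents on the same face are one axial and one equatorial; opposite faces give both axial or both equatorial.
Here the groups are axial/equatorial → same face → cis.

cis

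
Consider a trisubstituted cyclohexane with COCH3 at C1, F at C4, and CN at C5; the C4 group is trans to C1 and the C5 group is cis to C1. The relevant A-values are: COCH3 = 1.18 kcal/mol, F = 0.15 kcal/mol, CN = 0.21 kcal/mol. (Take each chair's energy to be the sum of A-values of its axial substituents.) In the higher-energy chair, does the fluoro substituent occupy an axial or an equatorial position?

axial

Chair I (acetyl axial, fluoro axial, cyano axial): E = 1.54 kcal/mol.
Chair II (acetyl equatorial, fluoro equatorial, cyano equatorial): E = 0.00 kcal/mol.
Chair I is the less stable (higher-energy) conformer, and in that chair the fluoro group is axial.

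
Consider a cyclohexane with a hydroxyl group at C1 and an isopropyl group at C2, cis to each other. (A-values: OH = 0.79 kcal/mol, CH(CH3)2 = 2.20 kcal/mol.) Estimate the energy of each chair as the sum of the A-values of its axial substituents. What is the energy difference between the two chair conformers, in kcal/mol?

C1 and C2 have opposite parity, so for the cis isomer the two substituents are one axial and one equatorial in each chair.
Chair I (hydroxyl axial, isopropyl equatorial): E = 0.79 kcal/mol.
Chair II (hydroxyl equatorial, isopropyl axial): E = 2.20 kcal/mol.
ΔE = 2.20 − 0.79 = 1.41 kcal/mol; chair I is more stable.

1.41 kcal/mol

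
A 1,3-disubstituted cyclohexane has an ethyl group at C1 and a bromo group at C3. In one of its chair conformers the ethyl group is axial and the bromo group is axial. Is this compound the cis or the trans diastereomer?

cis

C1 and C3 have the same parity, so their axial bonds point in the same direction.
With same-parity carbons, two substituents on the same face are both axial or both equatorial; opposite faces give one of each.
Here the groups are axial/axial → same face → cis.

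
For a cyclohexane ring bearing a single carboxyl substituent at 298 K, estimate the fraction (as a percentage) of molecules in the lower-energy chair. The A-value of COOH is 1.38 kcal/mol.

91.1%

One chair has the carboxyl group axial (E = 1.38 kcal/mol) and the other has it equatorial (E = 0).
ΔG = 1.38 kcal/mol between the two chairs.
K = exp(ΔG/RT) with R = 1.987×10⁻³ kcal mol⁻¹ K⁻¹ and T = 298 K gives K ≈ 10.3.
Fraction in the lower-energy chair = K/(K+1) = 91.1%.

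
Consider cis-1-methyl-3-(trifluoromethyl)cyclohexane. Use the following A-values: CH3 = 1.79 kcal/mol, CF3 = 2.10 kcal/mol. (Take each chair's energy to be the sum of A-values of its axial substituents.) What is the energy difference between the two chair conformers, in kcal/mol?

C1 and C3 have the same parity, so for the cis isomer the two substituents are e,e in one chair and a,a in the other.
Chair I (methyl axial, trifluoromethyl axial): E = 3.89 kcal/mol.
Chair II (methyl equatorial, trifluoromethyl equatorial): E = 0.00 kcal/mol.
ΔE = 3.89 − 0.00 = 3.89 kcal/mol; chair II is more stable.

3.89 kcal/mol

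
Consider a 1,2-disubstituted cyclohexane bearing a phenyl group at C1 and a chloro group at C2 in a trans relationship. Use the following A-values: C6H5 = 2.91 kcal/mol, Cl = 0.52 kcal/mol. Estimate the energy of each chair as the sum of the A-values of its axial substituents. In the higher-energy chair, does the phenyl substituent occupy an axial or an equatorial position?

axial

C1 and C2 have opposite parity, so for the trans isomer the two substituents are e,e in one chair and a,a in the other.
Chair I (phenyl axial, chloro axial): E = 3.43 kcal/mol.
Chair II (phenyl equatorial, chloro equatorial): E = 0.00 kcal/mol.
Chair I is the less stable (higher-energy) conformer, and in that chair the phenyl group is axial.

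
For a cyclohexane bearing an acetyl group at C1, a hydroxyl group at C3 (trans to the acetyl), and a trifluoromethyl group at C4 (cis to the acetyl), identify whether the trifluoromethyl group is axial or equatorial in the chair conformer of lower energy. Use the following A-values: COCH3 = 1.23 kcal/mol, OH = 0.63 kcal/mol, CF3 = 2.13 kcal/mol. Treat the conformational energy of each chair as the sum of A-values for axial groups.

equatorial

Chair I (acetyl axial, hydroxyl equatorial, trifluoromethyl equatorial): E = 1.23 kcal/mol.
Chair II (acetyl equatorial, hydroxyl axial, trifluoromethyl axial): E = 2.76 kcal/mol.
Chair I is the more stable (lower-energy) conformer, and in that chair the trifluoromethyl group is equatorial.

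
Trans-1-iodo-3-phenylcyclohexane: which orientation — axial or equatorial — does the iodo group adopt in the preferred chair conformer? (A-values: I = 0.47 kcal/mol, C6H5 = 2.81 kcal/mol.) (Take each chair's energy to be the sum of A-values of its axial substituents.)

axial

C1 and C3 have the same parity, so for the trans isomer the two substituents are one axial and one equatorial in each chair.
Chair I (iodo axial, phenyl equatorial): E = 0.47 kcal/mol.
Chair II (iodo equatorial, phenyl axial): E = 2.81 kcal/mol.
Chair I is the more stable (lower-energy) conformer, and in that chair the iodo group is axial.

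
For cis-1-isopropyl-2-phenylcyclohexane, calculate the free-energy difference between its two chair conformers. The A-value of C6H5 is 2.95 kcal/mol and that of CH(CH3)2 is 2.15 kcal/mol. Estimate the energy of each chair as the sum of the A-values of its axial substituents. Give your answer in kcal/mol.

0.80 kcal/mol

C1 and C2 have opposite parity, so for the cis isomer the two substituents are one axial and one equatorial in each chair.
Chair I (phenyl axial, isopropyl equatorial): E = 2.95 kcal/mol.
Chair II (phenyl equatorial, isopropyl axial): E = 2.15 kcal/mol.
ΔE = 2.95 − 2.15 = 0.80 kcal/mol; chair II is more stable.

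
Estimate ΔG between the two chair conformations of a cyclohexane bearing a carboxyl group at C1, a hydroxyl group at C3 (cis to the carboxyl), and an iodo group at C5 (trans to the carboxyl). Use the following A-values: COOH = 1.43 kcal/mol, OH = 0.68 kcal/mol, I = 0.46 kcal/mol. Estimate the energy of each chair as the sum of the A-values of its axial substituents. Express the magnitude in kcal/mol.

Chair I (carboxyl axial, hydroxyl axial, iodo equatorial): E = 2.11 kcal/mol.
Chair II (carboxyl equatorial, hydroxyl equatorial, iodo axial): E = 0.46 kcal/mol.
ΔE = 2.11 − 0.46 = 1.65 kcal/mol; chair II is more stable.

1.65 kcal/mol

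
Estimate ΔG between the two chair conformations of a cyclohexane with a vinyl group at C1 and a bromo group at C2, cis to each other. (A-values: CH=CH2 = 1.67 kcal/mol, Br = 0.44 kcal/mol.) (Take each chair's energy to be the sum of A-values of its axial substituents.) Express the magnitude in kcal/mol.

C1 and C2 have opposite parity, so for the cis isomer the two substituents are one axial and one equatorial in each chair.
Chair I (vinyl axial, bromo equatorial): E = 1.67 kcal/mol.
Chair II (vinyl equatorial, bromo axial): E = 0.44 kcal/mol.
ΔE = 1.67 − 0.44 = 1.23 kcal/mol; chair II is more stable.

1.23 kcal/mol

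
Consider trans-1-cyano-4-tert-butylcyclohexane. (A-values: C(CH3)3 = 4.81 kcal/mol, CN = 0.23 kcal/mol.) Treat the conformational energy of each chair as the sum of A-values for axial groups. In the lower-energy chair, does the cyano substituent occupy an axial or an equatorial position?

equatorial

C1 and C4 have opposite parity, so for the trans isomer the two substituents are e,e in one chair and a,a in the other.
Chair I (tert-butyl axial, cyano axial): E = 5.04 kcal/mol.
Chair II (tert-butyl equatorial, cyano equatorial): E = 0.00 kcal/mol.
Chair II is the more stable (lower-energy) conformer, and in that chair the cyano group is equatorial.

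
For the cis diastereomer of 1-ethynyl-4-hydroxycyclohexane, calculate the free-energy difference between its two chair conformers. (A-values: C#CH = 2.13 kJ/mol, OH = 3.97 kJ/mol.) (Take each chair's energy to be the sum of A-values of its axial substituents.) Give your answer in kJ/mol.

C1 and C4 have opposite parity, so for the cis isomer the two substituents are one axial and one equatorial in each chair.
Chair I (ethynyl axial, hydroxyl equatorial): E = 2.13 kJ/mol.
Chair II (ethynyl equatorial, hydroxyl axial): E = 3.97 kJ/mol.
ΔE = 3.97 − 2.13 = 1.84 kJ/mol; chair I is more stable.

1.84 kJ/mol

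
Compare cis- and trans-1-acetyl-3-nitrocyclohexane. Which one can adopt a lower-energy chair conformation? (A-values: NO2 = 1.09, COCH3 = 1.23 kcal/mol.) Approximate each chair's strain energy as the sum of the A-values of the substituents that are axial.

cis

At 1,3 positions (parity same): cis → (e,e or a,a); trans → (a,e or e,a).
Best chair for cis: E = 0.00 kcal/mol; best chair for trans: E = 1.09 kcal/mol.
The cis isomer is lower by 1.09 kcal/mol.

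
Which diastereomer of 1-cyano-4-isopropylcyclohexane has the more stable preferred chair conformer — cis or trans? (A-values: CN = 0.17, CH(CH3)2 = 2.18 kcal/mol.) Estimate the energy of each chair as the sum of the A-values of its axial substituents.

At 1,4 positions (parity opposite): cis → (a,e or e,a); trans → (e,e or a,a).
Best chair for cis: E = 0.17 kcal/mol; best chair for trans: E = 0.00 kcal/mol.
The trans isomer is lower by 0.17 kcal/mol.

trans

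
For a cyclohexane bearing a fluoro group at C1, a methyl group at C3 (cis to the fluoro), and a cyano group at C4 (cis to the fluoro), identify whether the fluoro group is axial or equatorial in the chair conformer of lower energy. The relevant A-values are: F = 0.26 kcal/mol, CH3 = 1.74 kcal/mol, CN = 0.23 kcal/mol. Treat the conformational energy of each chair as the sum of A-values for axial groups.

Chair I (fluoro axial, methyl axial, cyano equatorial): E = 2.00 kcal/mol.
Chair II (fluoro equatorial, methyl equatorial, cyano axial): E = 0.23 kcal/mol.
Chair II is the more stable (lower-energy) conformer, and in that chair the fluoro group is equatorial.

equatorial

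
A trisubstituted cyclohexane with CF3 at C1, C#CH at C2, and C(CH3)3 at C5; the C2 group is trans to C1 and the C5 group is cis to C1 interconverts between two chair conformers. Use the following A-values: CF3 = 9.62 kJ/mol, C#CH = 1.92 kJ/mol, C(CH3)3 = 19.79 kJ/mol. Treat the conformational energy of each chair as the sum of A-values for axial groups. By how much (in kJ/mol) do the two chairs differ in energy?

31.33 kJ/mol

Chair I (trifluoromethyl axial, ethynyl axial, tert-butyl axial): E = 31.33 kJ/mol.
Chair II (trifluoromethyl equatorial, ethynyl equatorial, tert-butyl equatorial): E = 0.00 kJ/mol.
ΔE = 31.33 − 0.00 = 31.33 kJ/mol; chair II is more stable.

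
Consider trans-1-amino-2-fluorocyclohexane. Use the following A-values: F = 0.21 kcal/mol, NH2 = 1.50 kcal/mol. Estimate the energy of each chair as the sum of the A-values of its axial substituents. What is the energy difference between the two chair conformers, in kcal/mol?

1.71 kcal/mol

C1 and C2 have opposite parity, so for the trans isomer the two substituents are e,e in one chair and a,a in the other.
Chair I (fluoro axial, amino axial): E = 1.71 kcal/mol.
Chair II (fluoro equatorial, amino equatorial): E = 0.00 kcal/mol.
ΔE = 1.71 − 0.00 = 1.71 kcal/mol; chair II is more stable.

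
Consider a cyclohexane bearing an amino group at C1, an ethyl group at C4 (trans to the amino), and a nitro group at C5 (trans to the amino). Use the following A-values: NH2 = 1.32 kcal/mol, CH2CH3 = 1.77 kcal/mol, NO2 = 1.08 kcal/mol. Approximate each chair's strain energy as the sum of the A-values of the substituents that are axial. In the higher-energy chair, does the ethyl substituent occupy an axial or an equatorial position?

axial

Chair I (amino axial, ethyl axial, nitro equatorial): E = 3.09 kcal/mol.
Chair II (amino equatorial, ethyl equatorial, nitro axial): E = 1.08 kcal/mol.
Chair I is the less stable (higher-energy) conformer, and in that chair the ethyl group is axial.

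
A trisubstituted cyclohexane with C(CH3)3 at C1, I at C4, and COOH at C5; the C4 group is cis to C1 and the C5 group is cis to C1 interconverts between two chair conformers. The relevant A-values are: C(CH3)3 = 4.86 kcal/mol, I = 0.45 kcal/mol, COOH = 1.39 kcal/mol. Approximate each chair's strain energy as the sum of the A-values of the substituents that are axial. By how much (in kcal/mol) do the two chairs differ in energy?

5.80 kcal/mol

Chair I (tert-butyl axial, iodo equatorial, carboxyl axial): E = 6.25 kcal/mol.
Chair II (tert-butyl equatorial, iodo axial, carboxyl equatorial): E = 0.45 kcal/mol.
ΔE = 6.25 − 0.45 = 5.80 kcal/mol; chair II is more stable.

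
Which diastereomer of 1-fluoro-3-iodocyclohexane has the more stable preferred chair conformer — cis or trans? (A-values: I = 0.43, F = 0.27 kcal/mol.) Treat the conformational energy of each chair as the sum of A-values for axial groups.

At 1,3 positions (parity same): cis → (e,e or a,a); trans → (a,e or e,a).
Best chair for cis: E = 0.00 kcal/mol; best chair for trans: E = 0.27 kcal/mol.
The cis isomer is lower by 0.27 kcal/mol.

cis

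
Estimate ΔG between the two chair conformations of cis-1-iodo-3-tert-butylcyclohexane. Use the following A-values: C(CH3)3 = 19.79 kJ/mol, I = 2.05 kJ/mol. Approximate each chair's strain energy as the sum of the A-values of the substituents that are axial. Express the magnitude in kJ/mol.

C1 and C3 have the same parity, so for the cis isomer the two substituents are e,e in one chair and a,a in the other.
Chair I (tert-butyl axial, iodo axial): E = 21.84 kJ/mol.
Chair II (tert-butyl equatorial, iodo equatorial): E = 0.00 kJ/mol.
ΔE = 21.84 − 0.00 = 21.84 kJ/mol; chair II is more stable.

21.84 kJ/mol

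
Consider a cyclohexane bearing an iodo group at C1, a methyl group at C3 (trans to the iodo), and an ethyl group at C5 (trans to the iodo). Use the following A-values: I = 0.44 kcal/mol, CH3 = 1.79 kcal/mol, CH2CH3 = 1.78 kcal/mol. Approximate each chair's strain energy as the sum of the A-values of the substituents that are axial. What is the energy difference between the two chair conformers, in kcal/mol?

Chair I (iodo axial, methyl equatorial, ethyl equatorial): E = 0.44 kcal/mol.
Chair II (iodo equatorial, methyl axial, ethyl axial): E = 3.57 kcal/mol.
ΔE = 3.57 − 0.44 = 3.13 kcal/mol; chair I is more stable.

3.13 kcal/mol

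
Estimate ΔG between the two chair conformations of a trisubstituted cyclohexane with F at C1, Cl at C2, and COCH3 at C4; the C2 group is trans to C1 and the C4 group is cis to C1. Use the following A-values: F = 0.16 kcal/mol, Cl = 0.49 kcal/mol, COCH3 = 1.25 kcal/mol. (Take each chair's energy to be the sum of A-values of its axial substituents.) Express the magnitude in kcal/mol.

Chair I (fluoro axial, chloro axial, acetyl equatorial): E = 0.65 kcal/mol.
Chair II (fluoro equatorial, chloro equatorial, acetyl axial): E = 1.25 kcal/mol.
ΔE = 1.25 − 0.65 = 0.60 kcal/mol; chair I is more stable.

0.60 kcal/mol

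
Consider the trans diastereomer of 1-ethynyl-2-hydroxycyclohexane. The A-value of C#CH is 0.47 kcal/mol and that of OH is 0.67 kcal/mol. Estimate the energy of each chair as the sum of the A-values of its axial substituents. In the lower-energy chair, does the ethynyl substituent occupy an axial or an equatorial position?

equatorial

C1 and C2 have opposite parity, so for the trans isomer the two substituents are e,e in one chair and a,a in the other.
Chair I (ethynyl axial, hydroxyl axial): E = 1.14 kcal/mol.
Chair II (ethynyl equatorial, hydroxyl equatorial): E = 0.00 kcal/mol.
Chair II is the more stable (lower-energy) conformer, and in that chair the ethynyl group is equatorial.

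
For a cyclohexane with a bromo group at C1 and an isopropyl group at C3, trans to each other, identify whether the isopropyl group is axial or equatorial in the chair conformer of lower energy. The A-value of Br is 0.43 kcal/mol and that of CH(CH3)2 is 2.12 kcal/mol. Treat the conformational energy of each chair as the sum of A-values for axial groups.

equatorial

C1 and C3 have the same parity, so for the trans isomer the two substituents are one axial and one equatorial in each chair.
Chair I (bromo axial, isopropyl equatorial): E = 0.43 kcal/mol.
Chair II (bromo equatorial, isopropyl axial): E = 2.12 kcal/mol.
Chair I is the more stable (lower-energy) conformer, and in that chair the isopropyl group is equatorial.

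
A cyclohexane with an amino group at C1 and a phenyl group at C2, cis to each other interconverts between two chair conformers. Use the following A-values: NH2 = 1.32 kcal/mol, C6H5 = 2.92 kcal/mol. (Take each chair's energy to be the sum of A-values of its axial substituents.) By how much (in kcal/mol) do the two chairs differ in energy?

1.60 kcal/mol

C1 and C2 have opposite parity, so for the cis isomer the two substituents are one axial and one equatorial in each chair.
Chair I (amino axial, phenyl equatorial): E = 1.32 kcal/mol.
Chair II (amino equatorial, phenyl axial): E = 2.92 kcal/mol.
ΔE = 2.92 − 1.32 = 1.60 kcal/mol; chair I is more stable.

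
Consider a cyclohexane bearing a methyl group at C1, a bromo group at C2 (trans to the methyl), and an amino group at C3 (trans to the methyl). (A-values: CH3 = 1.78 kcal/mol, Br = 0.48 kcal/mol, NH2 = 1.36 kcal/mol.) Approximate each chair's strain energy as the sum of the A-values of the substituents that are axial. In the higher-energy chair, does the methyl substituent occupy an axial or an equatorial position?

Chair I (methyl axial, bromo axial, amino equatorial): E = 2.26 kcal/mol.
Chair II (methyl equatorial, bromo equatorial, amino axial): E = 1.36 kcal/mol.
Chair I is the less stable (higher-energy) conformer, and in that chair the methyl group is axial.

axial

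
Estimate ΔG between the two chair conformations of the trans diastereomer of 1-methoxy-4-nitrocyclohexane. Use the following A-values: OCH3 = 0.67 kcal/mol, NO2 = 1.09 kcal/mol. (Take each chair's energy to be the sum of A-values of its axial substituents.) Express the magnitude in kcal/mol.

C1 and C4 have opposite parity, so for the trans isomer the two substituents are e,e in one chair and a,a in the other.
Chair I (methoxy axial, nitro axial): E = 1.76 kcal/mol.
Chair II (methoxy equatorial, nitro equatorial): E = 0.00 kcal/mol.
ΔE = 1.76 − 0.00 = 1.76 kcal/mol; chair II is more stable.

1.76 kcal/mol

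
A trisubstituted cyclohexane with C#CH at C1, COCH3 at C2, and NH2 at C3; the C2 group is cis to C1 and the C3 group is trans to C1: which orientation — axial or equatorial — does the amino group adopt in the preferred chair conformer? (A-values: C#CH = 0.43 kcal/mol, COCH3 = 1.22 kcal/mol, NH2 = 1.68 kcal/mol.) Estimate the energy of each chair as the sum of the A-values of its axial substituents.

equatorial

Chair I (ethynyl axial, acetyl equatorial, amino equatorial): E = 0.43 kcal/mol.
Chair II (ethynyl equatorial, acetyl axial, amino axial): E = 2.90 kcal/mol.
Chair I is the more stable (lower-energy) conformer, and in that chair the amino group is equatorial.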